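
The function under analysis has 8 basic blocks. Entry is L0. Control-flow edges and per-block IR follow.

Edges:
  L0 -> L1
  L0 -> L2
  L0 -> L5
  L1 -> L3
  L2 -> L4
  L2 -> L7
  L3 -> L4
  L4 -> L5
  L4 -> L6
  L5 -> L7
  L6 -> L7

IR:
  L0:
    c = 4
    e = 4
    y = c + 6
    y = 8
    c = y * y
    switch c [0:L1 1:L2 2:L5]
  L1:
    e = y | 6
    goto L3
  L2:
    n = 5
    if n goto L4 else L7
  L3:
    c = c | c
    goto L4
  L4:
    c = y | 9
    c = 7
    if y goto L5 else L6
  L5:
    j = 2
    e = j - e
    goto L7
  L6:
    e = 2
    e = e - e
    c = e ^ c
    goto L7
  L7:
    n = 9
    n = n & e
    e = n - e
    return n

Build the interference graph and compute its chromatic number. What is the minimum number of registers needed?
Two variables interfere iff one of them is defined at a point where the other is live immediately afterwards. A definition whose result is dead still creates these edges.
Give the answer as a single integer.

Answer: 3

Analysis:
def/use:
  L0: {c,e,y} / ∅
  L1: {e} / {y}
  L2: {n} / ∅
  L3: {c} / {c}
  L4: {c} / {y}
  L5: {e,j} / {e}
  L6: {c,e} / {c}
  L7: {e,n} / {e}

Live sets:
  live L0: ∅→{c,e,y}
  live L1: {c,y}→{c,e,y}
  live L2: {e,y}→{e,y}
  live L3: {c,e,y}→{e,y}
  live L4: {e,y}→{c,e}
  live L5: {e}→{e}
  live L6: {c}→{e}
  live L7: {e}→∅

Conflict graph:
  c — {e,y}
  e — {c,j,n,y}
  j — {e}
  n — {e,y}
  y — {c,e,n}

Registers:
  {c,e,y} pairwise interfere (3-clique) ⇒ χ ≥ 3
  assign c→c2 e→c0 j→c1 n→c2 y→c1 — no edge inside a register ⇒ χ ≤ 3
  χ = 3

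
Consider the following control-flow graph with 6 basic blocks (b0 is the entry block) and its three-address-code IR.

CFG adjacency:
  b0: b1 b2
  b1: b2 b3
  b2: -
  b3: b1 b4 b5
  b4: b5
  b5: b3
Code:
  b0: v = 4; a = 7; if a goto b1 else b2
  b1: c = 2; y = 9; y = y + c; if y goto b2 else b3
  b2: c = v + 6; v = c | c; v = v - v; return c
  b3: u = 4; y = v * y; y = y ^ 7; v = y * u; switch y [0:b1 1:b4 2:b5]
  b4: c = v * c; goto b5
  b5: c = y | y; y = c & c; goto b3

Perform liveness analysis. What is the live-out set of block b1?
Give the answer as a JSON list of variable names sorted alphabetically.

Answer: ["c", "v", "y"]

Derivation:
Block summaries:
  b0: {a,v} / ∅
  b1: {c,y} / ∅
  b2: {c,v} / {v}
  b3: {u,v,y} / {v,y}
  b4: {c} / {c,v}
  b5: {c,y} / {y}

Backward fixpoint:
  live b0: ∅→{v}
  live b1: {v}→{c,v,y}
  live b2: {v}→∅
  live b3: {c,v,y}→{c,v,y}
  live b4: {c,v,y}→{v,y}
  live b5: {v,y}→{c,v,y}

live-out(b1) = ["c", "v", "y"]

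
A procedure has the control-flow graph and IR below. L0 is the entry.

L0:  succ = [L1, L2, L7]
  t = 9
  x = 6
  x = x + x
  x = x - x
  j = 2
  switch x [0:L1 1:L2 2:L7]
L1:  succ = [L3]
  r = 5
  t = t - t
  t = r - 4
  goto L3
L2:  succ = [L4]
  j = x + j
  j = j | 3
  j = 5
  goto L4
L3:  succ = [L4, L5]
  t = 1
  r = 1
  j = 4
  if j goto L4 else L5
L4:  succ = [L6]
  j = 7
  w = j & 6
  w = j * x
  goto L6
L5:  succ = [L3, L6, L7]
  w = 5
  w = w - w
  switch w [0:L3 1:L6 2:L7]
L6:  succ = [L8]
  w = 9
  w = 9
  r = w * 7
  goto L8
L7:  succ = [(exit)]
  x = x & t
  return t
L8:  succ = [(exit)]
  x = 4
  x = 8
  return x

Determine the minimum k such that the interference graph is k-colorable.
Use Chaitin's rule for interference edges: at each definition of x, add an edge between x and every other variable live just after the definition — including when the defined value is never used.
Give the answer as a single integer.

Answer: 4

Derivation:
Per-block:
  L0 def {j,t,x} use ∅
  L1 def {r,t} use {t}
  L2 def {j} use {j,x}
  L3 def {j,r,t} use ∅
  L4 def {j,w} use {x}
  L5 def {w} use ∅
  L6 def {r,w} use ∅
  L7 def {x} use {t,x}
  L8 def {x} use ∅

Live sets:
  live L0: ∅→{j,t,x}
  live L1: {t,x}→{x}
  live L2: {j,x}→{x}
  live L3: {x}→{t,x}
  live L4: {x}→∅
  live L5: {t,x}→{t,x}
  live L6: ∅→∅
  live L7: {t,x}→∅
  live L8: ∅→∅

Interfere edges:
  j: {t,w,x}
  r: {t,x}
  t: {j,r,w,x}
  w: {j,t,x}
  x: {j,r,t,w}

Chromatic number:
  lower bound: {j,t,w,x} mutually conflict ⇒ χ ≥ 4
  4-colouring: r0={t}  r1={x}  r2={j,r}  r3={w}
  χ = 4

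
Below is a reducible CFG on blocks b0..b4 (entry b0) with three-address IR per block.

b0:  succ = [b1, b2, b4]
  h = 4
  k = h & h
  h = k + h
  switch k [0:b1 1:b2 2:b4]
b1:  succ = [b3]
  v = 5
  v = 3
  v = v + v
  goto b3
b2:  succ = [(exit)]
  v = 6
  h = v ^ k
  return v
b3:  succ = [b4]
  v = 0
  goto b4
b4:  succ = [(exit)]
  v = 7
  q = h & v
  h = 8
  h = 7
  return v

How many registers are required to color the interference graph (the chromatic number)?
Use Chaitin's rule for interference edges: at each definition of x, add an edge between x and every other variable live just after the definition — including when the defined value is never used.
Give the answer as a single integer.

def/use:
  b0 def {h,k} use ∅
  b1 def {v} use ∅
  b2 def {h,v} use {k}
  b3 def {v} use ∅
  b4 def {h,q,v} use {h}

Liveness:
  b0: in=∅ out={h,k}
  b1: in={h} out={h}
  b2: in={k} out=∅
  b3: in={h} out={h}
  b4: in={h} out=∅

Interference:
  h↔{k,v}
  k↔{h,v}
  q↔{v}
  v↔{h,k,q}

Chromatic number:
  clique {h,k,v} ⇒ need ≥ 3
  3-colouring: r0={v}  r1={h,q}  r2={k}
  χ = 3

Answer: 3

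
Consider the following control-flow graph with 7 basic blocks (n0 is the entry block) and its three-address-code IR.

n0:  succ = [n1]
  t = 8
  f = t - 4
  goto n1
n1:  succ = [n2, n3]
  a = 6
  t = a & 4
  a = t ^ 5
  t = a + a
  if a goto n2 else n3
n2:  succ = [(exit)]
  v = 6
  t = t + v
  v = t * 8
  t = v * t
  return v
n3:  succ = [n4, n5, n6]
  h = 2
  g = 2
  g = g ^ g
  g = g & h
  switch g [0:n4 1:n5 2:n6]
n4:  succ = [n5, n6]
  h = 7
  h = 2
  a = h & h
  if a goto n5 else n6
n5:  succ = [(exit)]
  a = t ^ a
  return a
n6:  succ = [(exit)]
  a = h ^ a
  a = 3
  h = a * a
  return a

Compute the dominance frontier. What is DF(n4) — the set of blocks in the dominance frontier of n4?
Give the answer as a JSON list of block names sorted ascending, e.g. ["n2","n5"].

Answer: ["n5", "n6"]

Derivation:
idom tree: n1←n0 n2←n1 n3←n1 n4←n3 n5←n3 n6←n3
Dom at joins:
  n5: preds {n3,n4}: {n0,n1,n3} ∩ {n0,n1,n3,n4} = {n0,n1,n3}; idom=n3
  n6: preds {n3,n4}: {n0,n1,n3} ∩ {n0,n1,n3,n4} = {n0,n1,n3}; idom=n3

DF walk-up:
  n5←n3: walk · to n3
  n5←n4: walk n4 to n3
  n6←n3: walk · to n3
  n6←n4: walk n4 to n3
  n0 → ∅
  n1 → ∅
  n2 → ∅
  n3 → ∅
  n4 → {n5,n6}
  n5 → ∅
  n6 → ∅

DF(n4) = ["n5", "n6"]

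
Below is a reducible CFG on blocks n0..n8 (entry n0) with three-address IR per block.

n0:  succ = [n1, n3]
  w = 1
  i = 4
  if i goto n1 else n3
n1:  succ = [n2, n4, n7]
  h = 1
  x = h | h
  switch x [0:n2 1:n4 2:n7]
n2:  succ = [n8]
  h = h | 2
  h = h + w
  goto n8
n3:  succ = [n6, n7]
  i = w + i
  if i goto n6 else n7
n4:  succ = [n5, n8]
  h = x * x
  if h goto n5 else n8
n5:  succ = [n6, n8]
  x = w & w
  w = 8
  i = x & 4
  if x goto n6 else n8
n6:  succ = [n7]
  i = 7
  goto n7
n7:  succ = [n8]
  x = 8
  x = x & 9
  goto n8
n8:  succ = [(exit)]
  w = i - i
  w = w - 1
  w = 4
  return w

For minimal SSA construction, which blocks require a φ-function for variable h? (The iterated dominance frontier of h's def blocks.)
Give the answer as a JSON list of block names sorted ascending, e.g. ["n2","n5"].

Answer: ["n6", "n7", "n8"]

Working:
idom tree: n1←n0 n2←n1 n3←n0 n4←n1 n5←n4 n6←n0 n7←n0 n8←n0
Dom at joins:
  n6: preds {n3,n5}: {n0,n3} ∩ {n0,n1,n4,n5} = {n0}; idom=n0
  n7: preds {n1,n3,n6}: {n0,n1} ∩ {n0,n3} ∩ {n0,n6} = {n0}; idom=n0
  n8: preds {n2,n4,n5,n7}: {n0,n1,n2} ∩ {n0,n1,n4} ∩ {n0,n1,n4,n5} ∩ {n0,n7} = {n0}; idom=n0

DF walk-up:
  join n6 pred n3: n3 stop@n0
  join n6 pred n5: n5→n4→n1 stop@n0
  join n7 pred n1: n1 stop@n0
  join n7 pred n3: n3 stop@n0
  join n7 pred n6: n6 stop@n0
  join n8 pred n2: n2→n1 stop@n0
  join n8 pred n4: n4→n1 stop@n0
  join n8 pred n5: n5→n4→n1 stop@n0
  join n8 pred n7: n7 stop@n0
  DF(n0)=∅
  DF(n1)={n6,n7,n8}
  DF(n2)={n8}
  DF(n3)={n6,n7}
  DF(n4)={n6,n8}
  DF(n5)={n6,n8}
  DF(n6)={n7}
  DF(n7)={n8}
  DF(n8)=∅

φ for h: defs {n1,n2,n4}
  DF⁺ = {n6,n7,n8}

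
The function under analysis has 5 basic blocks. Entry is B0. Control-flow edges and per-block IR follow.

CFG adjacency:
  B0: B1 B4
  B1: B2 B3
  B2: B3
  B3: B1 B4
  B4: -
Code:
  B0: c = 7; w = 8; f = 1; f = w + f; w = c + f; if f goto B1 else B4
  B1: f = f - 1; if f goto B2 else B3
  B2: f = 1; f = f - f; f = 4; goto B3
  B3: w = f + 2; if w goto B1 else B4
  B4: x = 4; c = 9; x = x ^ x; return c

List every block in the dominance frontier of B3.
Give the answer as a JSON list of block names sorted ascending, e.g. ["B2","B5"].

idom tree: B1←B0 B2←B1 B3←B1 B4←B0
Join-block Dom:
  B1: preds {B0,B3}: {B0} ∩ {B0,B1,B3} = {B0}; idom=B0
  B3: preds {B1,B2}: {B0,B1} ∩ {B0,B1,B2} = {B0,B1}; idom=B1
  B4: preds {B0,B3}: {B0} ∩ {B0,B1,B3} = {B0}; idom=B0

Frontier:
  join B1 pred B0: · stop@B0
  join B1 pred B3: B3→B1 stop@B0
  join B3 pred B1: · stop@B1
  join B3 pred B2: B2 stop@B1
  join B4 pred B0: · stop@B0
  join B4 pred B3: B3→B1 stop@B0
  DF(B0)=∅
  DF(B1)={B1,B4}
  DF(B2)={B3}
  DF(B3)={B1,B4}
  DF(B4)=∅

DF(B3) = ["B1", "B4"]

Answer: ["B1", "B4"]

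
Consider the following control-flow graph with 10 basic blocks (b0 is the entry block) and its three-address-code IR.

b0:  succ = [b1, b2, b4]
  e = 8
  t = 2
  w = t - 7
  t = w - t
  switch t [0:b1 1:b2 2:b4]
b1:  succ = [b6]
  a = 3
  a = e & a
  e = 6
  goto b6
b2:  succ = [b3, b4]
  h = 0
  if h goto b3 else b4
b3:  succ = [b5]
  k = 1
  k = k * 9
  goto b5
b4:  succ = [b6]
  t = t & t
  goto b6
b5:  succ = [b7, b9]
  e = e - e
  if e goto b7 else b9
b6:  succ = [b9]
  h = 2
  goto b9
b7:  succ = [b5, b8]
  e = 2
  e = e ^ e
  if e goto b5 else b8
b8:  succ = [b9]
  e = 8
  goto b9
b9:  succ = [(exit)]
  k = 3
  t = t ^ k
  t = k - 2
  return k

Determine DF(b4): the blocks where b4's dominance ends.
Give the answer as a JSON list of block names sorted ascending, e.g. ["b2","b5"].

Answer: ["b6"]

Working:
idom tree: b1←b0 b2←b0 b3←b2 b4←b0 b5←b3 b6←b0 b7←b5 b8←b7 b9←b0
Dom at joins:
  b4: preds {b0,b2}: {b0} ∩ {b0,b2} = {b0}; idom=b0
  b5: preds {b3,b7}: {b0,b2,b3} ∩ {b0,b2,b3,b5,b7} = {b0,b2,b3}; idom=b3
  b6: preds {b1,b4}: {b0,b1} ∩ {b0,b4} = {b0}; idom=b0
  b9: preds {b5,b6,b8}: {b0,b2,b3,b5} ∩ {b0,b6} ∩ {b0,b2,b3,b5,b7,b8} = {b0}; idom=b0

Frontier:
  join b4 pred b0: · stop@b0
  join b4 pred b2: b2 stop@b0
  join b5 pred b3: · stop@b3
  join b5 pred b7: b7→b5 stop@b3
  join b6 pred b1: b1 stop@b0
  join b6 pred b4: b4 stop@b0
  join b9 pred b5: b5→b3→b2 stop@b0
  join b9 pred b6: b6 stop@b0
  join b9 pred b8: b8→b7→b5→b3→b2 stop@b0
  DF(b0)=∅
  DF(b1)={b6}
  DF(b2)={b4,b9}
  DF(b3)={b9}
  DF(b4)={b6}
  DF(b5)={b5,b9}
  DF(b6)={b9}
  DF(b7)={b5,b9}
  DF(b8)={b9}
  DF(b9)=∅

DF(b4) = ["b6"]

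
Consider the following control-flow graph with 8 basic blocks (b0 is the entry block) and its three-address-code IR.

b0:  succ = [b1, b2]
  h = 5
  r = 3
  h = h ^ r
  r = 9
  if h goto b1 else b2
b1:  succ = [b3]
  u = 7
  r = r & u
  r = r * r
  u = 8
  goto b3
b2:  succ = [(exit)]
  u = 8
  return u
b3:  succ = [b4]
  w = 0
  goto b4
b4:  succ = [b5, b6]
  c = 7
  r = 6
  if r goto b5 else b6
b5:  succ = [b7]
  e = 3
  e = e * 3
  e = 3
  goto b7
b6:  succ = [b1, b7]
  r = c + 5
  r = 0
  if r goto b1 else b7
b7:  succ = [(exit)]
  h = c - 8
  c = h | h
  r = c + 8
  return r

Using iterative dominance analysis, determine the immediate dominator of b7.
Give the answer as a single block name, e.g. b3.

Answer: b4

Derivation:
idom tree: b1←b0 b2←b0 b3←b1 b4←b3 b5←b4 b6←b4 b7←b4
Dom at joins:
  b1: preds {b0,b6}: {b0} ∩ {b0,b1,b3,b4,b6} = {b0}; idom=b0
  b7: preds {b5,b6}: {b0,b1,b3,b4,b5} ∩ {b0,b1,b3,b4,b6} = {b0,b1,b3,b4}; idom=b4

idom(b7) = b4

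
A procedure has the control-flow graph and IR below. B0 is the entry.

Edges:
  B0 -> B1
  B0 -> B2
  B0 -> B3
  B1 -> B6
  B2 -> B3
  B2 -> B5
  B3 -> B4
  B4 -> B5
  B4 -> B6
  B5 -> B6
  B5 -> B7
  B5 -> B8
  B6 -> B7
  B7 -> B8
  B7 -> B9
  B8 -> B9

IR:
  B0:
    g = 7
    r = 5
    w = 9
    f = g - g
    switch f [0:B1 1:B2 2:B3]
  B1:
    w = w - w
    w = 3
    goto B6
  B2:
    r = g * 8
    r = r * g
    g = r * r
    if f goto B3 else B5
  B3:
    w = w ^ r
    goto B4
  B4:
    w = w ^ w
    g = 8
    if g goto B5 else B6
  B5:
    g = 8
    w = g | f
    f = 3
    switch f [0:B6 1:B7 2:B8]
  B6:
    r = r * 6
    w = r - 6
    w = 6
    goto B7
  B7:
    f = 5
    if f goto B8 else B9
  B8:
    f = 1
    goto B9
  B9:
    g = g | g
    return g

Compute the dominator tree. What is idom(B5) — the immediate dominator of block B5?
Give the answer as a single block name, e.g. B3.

idom tree: B1←B0 B2←B0 B3←B0 B4←B3 B5←B0 B6←B0 B7←B0 B8←B0 B9←B0
Dom at joins:
  B3: preds {B0,B2}: {B0} ∩ {B0,B2} = {B0}; idom=B0
  B5: preds {B2,B4}: {B0,B2} ∩ {B0,B3,B4} = {B0}; idom=B0
  B6: preds {B1,B4,B5}: {B0,B1} ∩ {B0,B3,B4} ∩ {B0,B5} = {B0}; idom=B0
  B7: preds {B5,B6}: {B0,B5} ∩ {B0,B6} = {B0}; idom=B0
  B8: preds {B5,B7}: {B0,B5} ∩ {B0,B7} = {B0}; idom=B0
  B9: preds {B7,B8}: {B0,B7} ∩ {B0,B8} = {B0}; idom=B0

idom(B5) = B0

Answer: B0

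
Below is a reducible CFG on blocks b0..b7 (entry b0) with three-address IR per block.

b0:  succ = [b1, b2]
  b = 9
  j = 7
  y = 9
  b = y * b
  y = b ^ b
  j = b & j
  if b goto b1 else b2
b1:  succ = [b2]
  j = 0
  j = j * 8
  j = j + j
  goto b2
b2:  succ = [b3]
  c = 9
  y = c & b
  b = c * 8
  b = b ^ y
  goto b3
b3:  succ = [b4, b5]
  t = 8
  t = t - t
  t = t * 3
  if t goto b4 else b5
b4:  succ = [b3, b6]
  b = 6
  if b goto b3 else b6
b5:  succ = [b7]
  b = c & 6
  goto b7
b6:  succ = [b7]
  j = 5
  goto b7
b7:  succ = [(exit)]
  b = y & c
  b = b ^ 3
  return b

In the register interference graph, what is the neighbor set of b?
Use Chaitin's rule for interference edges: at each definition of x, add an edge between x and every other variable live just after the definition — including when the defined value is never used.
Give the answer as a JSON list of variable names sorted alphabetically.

def/use:
  b0 def {b,j,y} use ∅
  b1 def {j} use ∅
  b2 def {b,c,y} use {b}
  b3 def {t} use ∅
  b4 def {b} use ∅
  b5 def {b} use {c}
  b6 def {j} use ∅
  b7 def {b} use {c,y}

Liveness:
  b0: in=∅ out={b}
  b1: in={b} out={b}
  b2: in={b} out={c,y}
  b3: in={c,y} out={c,y}
  b4: in={c,y} out={c,y}
  b5: in={c,y} out={c,y}
  b6: in={c,y} out={c,y}
  b7: in={c,y} out=∅

Interference:
  b↔{c,j,y}
  c↔{b,j,t,y}
  j↔{b,c,y}
  t↔{c,y}
  y↔{b,c,j,t}

N(b) = ["c", "j", "y"]

Answer: ["c", "j", "y"]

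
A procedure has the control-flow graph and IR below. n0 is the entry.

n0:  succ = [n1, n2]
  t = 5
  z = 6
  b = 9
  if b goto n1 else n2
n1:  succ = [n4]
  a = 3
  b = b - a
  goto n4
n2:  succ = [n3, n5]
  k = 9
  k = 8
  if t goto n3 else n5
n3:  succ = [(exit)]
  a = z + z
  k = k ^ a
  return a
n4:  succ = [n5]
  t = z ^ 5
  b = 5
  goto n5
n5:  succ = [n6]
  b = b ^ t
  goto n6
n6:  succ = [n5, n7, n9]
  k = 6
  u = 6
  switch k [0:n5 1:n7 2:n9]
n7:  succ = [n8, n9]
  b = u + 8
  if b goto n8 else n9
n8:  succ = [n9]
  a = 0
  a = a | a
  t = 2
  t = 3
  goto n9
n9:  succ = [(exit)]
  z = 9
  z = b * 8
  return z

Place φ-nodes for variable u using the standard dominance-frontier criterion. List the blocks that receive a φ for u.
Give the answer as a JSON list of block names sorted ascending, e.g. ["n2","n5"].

Answer: ["n5"]

Working:
idom tree: n1←n0 n2←n0 n3←n2 n4←n1 n5←n0 n6←n5 n7←n6 n8←n7 n9←n6
Dom∩ at merges:
  n5: preds {n2,n4,n6}: {n0,n2} ∩ {n0,n1,n4} ∩ {n0,n5,n6} = {n0}; idom=n0
  n9: preds {n6,n7,n8}: {n0,n5,n6} ∩ {n0,n5,n6,n7} ∩ {n0,n5,n6,n7,n8} = {n0,n5,n6}; idom=n6

DF walk-up:
  n5←n2: walk n2 to n0
  n5←n4: walk n4→n1 to n0
  n5←n6: walk n6→n5 to n0
  n9←n6: walk · to n6
  n9←n7: walk n7 to n6
  n9←n8: walk n8→n7 to n6
  DF(n0)=∅
  DF(n1)={n5}
  DF(n2)={n5}
  DF(n3)=∅
  DF(n4)={n5}
  DF(n5)={n5}
  DF(n6)={n5}
  DF(n7)={n9}
  DF(n8)={n9}
  DF(n9)=∅

φ for u: defs {n6}
  DF⁺ = {n5}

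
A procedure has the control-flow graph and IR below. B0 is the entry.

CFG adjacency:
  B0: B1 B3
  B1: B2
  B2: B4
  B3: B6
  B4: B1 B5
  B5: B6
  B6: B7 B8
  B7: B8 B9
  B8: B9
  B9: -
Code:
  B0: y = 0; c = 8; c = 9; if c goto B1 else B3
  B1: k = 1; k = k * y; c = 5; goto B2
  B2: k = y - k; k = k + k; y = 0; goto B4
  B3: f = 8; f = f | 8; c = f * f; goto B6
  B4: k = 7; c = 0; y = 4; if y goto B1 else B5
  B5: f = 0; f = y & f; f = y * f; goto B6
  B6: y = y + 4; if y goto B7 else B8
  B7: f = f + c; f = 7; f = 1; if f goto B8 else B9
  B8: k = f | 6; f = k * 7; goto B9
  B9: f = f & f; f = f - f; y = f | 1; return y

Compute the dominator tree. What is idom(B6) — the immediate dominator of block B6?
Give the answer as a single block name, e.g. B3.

idom tree: B1←B0 B2←B1 B3←B0 B4←B2 B5←B4 B6←B0 B7←B6 B8←B6 B9←B6
Dom at joins:
  B1: preds {B0,B4}: {B0} ∩ {B0,B1,B2,B4} = {B0}; idom=B0
  B6: preds {B3,B5}: {B0,B3} ∩ {B0,B1,B2,B4,B5} = {B0}; idom=B0
  B8: preds {B6,B7}: {B0,B6} ∩ {B0,B6,B7} = {B0,B6}; idom=B6
  B9: preds {B7,B8}: {B0,B6,B7} ∩ {B0,B6,B8} = {B0,B6}; idom=B6

idom(B6) = B0

Answer: B0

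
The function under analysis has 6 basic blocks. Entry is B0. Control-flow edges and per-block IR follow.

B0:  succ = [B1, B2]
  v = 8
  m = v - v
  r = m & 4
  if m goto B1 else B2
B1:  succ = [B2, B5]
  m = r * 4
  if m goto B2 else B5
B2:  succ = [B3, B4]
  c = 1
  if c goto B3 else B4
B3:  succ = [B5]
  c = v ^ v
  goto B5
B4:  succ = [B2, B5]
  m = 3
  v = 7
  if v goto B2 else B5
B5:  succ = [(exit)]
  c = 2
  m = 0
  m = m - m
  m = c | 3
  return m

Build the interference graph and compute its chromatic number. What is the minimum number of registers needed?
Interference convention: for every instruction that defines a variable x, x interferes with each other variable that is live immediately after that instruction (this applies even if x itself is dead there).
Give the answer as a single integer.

Answer: 3

Derivation:
def/use:
  B0: def={m,r,v} ue=∅
  B1: def={m} ue={r}
  B2: def={c} ue=∅
  B3: def={c} ue={v}
  B4: def={m,v} ue=∅
  B5: def={c,m} ue=∅

Liveness:
  B0: in=∅ out={r,v}
  B1: in={r,v} out={v}
  B2: in={v} out={v}
  B3: in={v} out=∅
  B4: in=∅ out={v}
  B5: in=∅ out=∅

Interference:
  c — {m,v}
  m — {c,r,v}
  r — {m,v}
  v — {c,m,r}

Colouring:
  clique {c,m,v} ⇒ need ≥ 3
  3-colouring: R0={m}  R1={v}  R2={c,r}
  χ = 3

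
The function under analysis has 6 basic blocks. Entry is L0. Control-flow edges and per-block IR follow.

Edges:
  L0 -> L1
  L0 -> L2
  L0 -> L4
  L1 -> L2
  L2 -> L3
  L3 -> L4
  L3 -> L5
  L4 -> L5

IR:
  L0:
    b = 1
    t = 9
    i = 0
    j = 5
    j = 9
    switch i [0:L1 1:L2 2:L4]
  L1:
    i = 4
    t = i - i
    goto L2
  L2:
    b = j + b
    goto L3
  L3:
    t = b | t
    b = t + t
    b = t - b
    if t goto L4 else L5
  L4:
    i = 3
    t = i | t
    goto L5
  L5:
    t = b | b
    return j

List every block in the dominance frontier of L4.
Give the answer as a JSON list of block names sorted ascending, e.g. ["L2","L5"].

Answer: ["L5"]

Analysis:
idom tree: L1←L0 L2←L0 L3←L2 L4←L0 L5←L0
Dom∩ at merges:
  L2: preds {L0,L1}: {L0} ∩ {L0,L1} = {L0}; idom=L0
  L4: preds {L0,L3}: {L0} ∩ {L0,L2,L3} = {L0}; idom=L0
  L5: preds {L3,L4}: {L0,L2,L3} ∩ {L0,L4} = {L0}; idom=L0

DF walk-up:
  L2←L0: walk · to L0
  L2←L1: walk L1 to L0
  L4←L0: walk · to L0
  L4←L3: walk L3→L2 to L0
  L5←L3: walk L3→L2 to L0
  L5←L4: walk L4 to L0
  L0 → ∅
  L1 → {L2}
  L2 → {L4,L5}
  L3 → {L4,L5}
  L4 → {L5}
  L5 → ∅

DF(L4) = ["L5"]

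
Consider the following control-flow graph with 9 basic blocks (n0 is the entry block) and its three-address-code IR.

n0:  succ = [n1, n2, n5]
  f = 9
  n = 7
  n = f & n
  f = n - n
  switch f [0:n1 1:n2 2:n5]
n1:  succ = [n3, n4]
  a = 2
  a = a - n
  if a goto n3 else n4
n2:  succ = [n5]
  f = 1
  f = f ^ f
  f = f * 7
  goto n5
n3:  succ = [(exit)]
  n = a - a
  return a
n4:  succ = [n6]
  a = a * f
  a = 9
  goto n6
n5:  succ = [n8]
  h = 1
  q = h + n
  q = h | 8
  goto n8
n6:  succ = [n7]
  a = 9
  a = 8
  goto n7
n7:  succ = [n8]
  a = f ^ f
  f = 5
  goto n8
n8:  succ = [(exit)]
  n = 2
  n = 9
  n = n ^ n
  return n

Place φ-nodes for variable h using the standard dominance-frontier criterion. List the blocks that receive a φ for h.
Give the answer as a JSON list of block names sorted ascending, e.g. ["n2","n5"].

Answer: ["n8"]

Derivation:
idom tree: n1←n0 n2←n0 n3←n1 n4←n1 n5←n0 n6←n4 n7←n6 n8←n0
Dom∩ at merges:
  n5: preds {n0,n2}: {n0} ∩ {n0,n2} = {n0}; idom=n0
  n8: preds {n5,n7}: {n0,n5} ∩ {n0,n1,n4,n6,n7} = {n0}; idom=n0

DF walk-up:
  n5←n0: walk · to n0
  n5←n2: walk n2 to n0
  n8←n5: walk n5 to n0
  n8←n7: walk n7→n6→n4→n1 to n0
  DF(n0)=∅
  DF(n1)={n8}
  DF(n2)={n5}
  DF(n3)=∅
  DF(n4)={n8}
  DF(n5)={n8}
  DF(n6)={n8}
  DF(n7)={n8}
  DF(n8)=∅

φ for h: defs {n5}
  DF⁺ = {n8}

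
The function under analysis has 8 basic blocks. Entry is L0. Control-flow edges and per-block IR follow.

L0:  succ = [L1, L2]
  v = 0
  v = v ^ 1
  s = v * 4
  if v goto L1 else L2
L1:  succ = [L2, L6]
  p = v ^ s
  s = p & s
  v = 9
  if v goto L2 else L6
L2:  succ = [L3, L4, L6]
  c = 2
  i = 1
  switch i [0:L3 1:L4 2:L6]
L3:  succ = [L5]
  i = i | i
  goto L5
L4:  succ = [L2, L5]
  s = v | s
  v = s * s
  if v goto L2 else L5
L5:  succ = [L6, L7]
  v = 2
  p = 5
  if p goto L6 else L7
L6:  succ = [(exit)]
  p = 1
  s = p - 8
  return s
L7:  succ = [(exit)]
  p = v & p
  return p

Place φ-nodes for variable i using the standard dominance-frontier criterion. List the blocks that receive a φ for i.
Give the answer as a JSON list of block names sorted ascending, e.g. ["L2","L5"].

Answer: ["L2", "L5", "L6"]

Working:
idom tree: L1←L0 L2←L0 L3←L2 L4←L2 L5←L2 L6←L0 L7←L5
Join-block Dom:
  L2: preds {L0,L1,L4}: {L0} ∩ {L0,L1} ∩ {L0,L2,L4} = {L0}; idom=L0
  L5: preds {L3,L4}: {L0,L2,L3} ∩ {L0,L2,L4} = {L0,L2}; idom=L2
  L6: preds {L1,L2,L5}: {L0,L1} ∩ {L0,L2} ∩ {L0,L2,L5} = {L0}; idom=L0

Frontier:
  L2←L0: walk · to L0
  L2←L1: walk L1 to L0
  L2←L4: walk L4→L2 to L0
  L5←L3: walk L3 to L2
  L5←L4: walk L4 to L2
  L6←L1: walk L1 to L0
  L6←L2: walk L2 to L0
  L6←L5: walk L5→L2 to L0
  L0: DF=∅
  L1: DF={L2,L6}
  L2: DF={L2,L6}
  L3: DF={L5}
  L4: DF={L2,L5}
  L5: DF={L6}
  L6: DF=∅
  L7: DF=∅

φ for i: defs {L2,L3}
  DF⁺ = {L2,L5,L6}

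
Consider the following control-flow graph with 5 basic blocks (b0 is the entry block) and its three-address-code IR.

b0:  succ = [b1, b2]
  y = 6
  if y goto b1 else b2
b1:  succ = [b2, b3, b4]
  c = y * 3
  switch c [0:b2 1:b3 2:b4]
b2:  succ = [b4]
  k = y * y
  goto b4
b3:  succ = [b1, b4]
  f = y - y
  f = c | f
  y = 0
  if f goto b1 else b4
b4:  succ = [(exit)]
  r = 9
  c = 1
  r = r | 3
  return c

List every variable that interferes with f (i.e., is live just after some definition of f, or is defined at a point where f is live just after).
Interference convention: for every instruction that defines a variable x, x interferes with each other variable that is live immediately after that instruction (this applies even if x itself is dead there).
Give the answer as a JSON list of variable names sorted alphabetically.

Answer: ["c", "y"]

Derivation:
Per-block:
  b0 def {y} use ∅
  b1 def {c} use {y}
  b2 def {k} use {y}
  b3 def {f,y} use {c,y}
  b4 def {c,r} use ∅

Liveness:
  b0 li=∅ lo={y}
  b1 li={y} lo={c,y}
  b2 li={y} lo=∅
  b3 li={c,y} lo={y}
  b4 li=∅ lo=∅

Interference:
  c: {f,r,y}
  f: {c,y}
  k: ∅
  r: {c}
  y: {c,f}

N(f) = ["c", "y"]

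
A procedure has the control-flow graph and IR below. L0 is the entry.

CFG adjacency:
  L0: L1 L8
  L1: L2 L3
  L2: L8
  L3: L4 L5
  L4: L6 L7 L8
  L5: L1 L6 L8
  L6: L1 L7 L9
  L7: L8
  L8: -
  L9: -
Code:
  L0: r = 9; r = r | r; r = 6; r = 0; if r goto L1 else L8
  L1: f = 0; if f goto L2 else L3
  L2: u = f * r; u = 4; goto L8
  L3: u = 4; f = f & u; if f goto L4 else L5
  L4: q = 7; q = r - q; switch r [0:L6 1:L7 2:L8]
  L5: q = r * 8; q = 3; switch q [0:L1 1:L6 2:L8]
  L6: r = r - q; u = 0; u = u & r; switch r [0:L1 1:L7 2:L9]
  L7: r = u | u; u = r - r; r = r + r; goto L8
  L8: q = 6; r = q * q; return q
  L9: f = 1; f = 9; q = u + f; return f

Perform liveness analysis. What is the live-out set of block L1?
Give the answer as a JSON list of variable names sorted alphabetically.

def/use:
  L0 def {r} use ∅
  L1 def {f} use ∅
  L2 def {u} use {f,r}
  L3 def {f,u} use {f}
  L4 def {q} use {r}
  L5 def {q} use {r}
  L6 def {r,u} use {q,r}
  L7 def {r,u} use {u}
  L8 def {q,r} use ∅
  L9 def {f,q} use {u}

Liveness:
  L0 li=∅ lo={r}
  L1 li={r} lo={f,r}
  L2 li={f,r} lo=∅
  L3 li={f,r} lo={r,u}
  L4 li={r,u} lo={q,r,u}
  L5 li={r} lo={q,r}
  L6 li={q,r} lo={r,u}
  L7 li={u} lo=∅
  L8 li=∅ lo=∅
  L9 li={u} lo=∅

live-out(L1) = ["f", "r"]

Answer: ["f", "r"]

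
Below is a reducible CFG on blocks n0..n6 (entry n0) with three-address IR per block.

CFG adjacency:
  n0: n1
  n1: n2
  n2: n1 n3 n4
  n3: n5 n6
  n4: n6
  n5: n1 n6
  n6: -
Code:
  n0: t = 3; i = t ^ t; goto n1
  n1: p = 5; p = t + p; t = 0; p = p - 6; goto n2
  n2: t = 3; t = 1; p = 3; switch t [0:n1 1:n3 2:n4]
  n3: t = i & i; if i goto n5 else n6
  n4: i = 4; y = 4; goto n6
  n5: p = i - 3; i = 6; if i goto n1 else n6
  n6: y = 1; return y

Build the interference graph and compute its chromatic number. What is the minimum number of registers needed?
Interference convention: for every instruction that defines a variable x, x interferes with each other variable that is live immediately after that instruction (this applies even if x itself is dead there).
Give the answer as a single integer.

Block summaries:
  n0: def={i,t} ue=∅
  n1: def={p,t} ue={t}
  n2: def={p,t} ue=∅
  n3: def={t} ue={i}
  n4: def={i,y} ue=∅
  n5: def={i,p} ue={i}
  n6: def={y} ue=∅

Backward fixpoint:
  n0: in=∅ out={i,t}
  n1: in={i,t} out={i}
  n2: in={i} out={i,t}
  n3: in={i} out={i,t}
  n4: in=∅ out=∅
  n5: in={i,t} out={i,t}
  n6: in=∅ out=∅

Conflict graph:
  i: {p,t}
  p: {i,t}
  t: {i,p}
  y: ∅

Registers:
  clique {i,p,t} ⇒ need ≥ 3
  3-colouring: c0={i,y}  c1={p}  c2={t}
  χ = 3

Answer: 3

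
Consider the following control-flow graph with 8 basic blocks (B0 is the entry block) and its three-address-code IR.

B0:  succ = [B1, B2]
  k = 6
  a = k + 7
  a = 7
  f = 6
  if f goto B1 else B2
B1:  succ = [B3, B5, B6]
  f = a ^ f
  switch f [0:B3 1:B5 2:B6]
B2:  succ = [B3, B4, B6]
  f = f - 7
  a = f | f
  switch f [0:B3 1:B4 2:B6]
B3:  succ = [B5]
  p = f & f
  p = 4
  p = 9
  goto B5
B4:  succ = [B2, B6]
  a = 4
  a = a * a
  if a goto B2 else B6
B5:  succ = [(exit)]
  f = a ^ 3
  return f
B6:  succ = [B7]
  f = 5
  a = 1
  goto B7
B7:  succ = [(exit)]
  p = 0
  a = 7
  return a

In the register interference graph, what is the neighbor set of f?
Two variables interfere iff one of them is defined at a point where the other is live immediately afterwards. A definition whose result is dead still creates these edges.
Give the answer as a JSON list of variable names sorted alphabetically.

def/use:
  B0: def={a,f,k} ue=∅
  B1: def={f} ue={a,f}
  B2: def={a,f} ue={f}
  B3: def={p} ue={f}
  B4: def={a} ue=∅
  B5: def={f} ue={a}
  B6: def={a,f} ue=∅
  B7: def={a,p} ue=∅

Live sets:
  B0 li=∅ lo={a,f}
  B1 li={a,f} lo={a,f}
  B2 li={f} lo={a,f}
  B3 li={a,f} lo={a}
  B4 li={f} lo={f}
  B5 li={a} lo=∅
  B6 li=∅ lo=∅
  B7 li=∅ lo=∅

Interference:
  a↔{f,p}
  f↔{a}
  k↔∅
  p↔{a}

N(f) = ["a"]

Answer: ["a"]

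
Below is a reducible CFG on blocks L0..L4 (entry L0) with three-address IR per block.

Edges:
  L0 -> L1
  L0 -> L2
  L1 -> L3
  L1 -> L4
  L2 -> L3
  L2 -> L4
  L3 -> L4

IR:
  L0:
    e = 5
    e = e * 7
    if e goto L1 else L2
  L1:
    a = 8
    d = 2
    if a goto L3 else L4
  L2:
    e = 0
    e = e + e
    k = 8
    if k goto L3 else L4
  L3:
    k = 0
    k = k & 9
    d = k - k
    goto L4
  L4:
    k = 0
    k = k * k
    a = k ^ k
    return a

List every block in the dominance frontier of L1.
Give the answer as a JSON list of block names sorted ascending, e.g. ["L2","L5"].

idom tree: L1←L0 L2←L0 L3←L0 L4←L0
Dom at joins:
  L3: preds {L1,L2}: {L0,L1} ∩ {L0,L2} = {L0}; idom=L0
  L4: preds {L1,L2,L3}: {L0,L1} ∩ {L0,L2} ∩ {L0,L3} = {L0}; idom=L0

Frontier:
  L3←L1: walk L1 to L0
  L3←L2: walk L2 to L0
  L4←L1: walk L1 to L0
  L4←L2: walk L2 to L0
  L4←L3: walk L3 to L0
  DF(L0)=∅
  DF(L1)={L3,L4}
  DF(L2)={L3,L4}
  DF(L3)={L4}
  DF(L4)=∅

DF(L1) = ["L3", "L4"]

Answer: ["L3", "L4"]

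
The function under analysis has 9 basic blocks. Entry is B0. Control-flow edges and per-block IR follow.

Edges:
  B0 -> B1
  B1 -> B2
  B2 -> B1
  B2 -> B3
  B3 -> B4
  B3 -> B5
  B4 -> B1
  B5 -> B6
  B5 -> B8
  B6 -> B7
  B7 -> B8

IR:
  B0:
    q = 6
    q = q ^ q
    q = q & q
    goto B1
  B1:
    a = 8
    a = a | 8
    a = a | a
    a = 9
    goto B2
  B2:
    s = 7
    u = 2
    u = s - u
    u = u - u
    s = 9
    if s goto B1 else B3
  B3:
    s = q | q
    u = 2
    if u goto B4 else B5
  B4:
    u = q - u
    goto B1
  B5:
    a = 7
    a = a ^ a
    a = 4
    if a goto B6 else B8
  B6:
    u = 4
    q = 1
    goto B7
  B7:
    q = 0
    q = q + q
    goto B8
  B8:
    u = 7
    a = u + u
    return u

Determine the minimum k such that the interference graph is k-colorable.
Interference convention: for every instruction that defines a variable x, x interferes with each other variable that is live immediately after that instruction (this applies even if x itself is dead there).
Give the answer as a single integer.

Answer: 3

Analysis:
def/use:
  B0: def={q} ue=∅
  B1: def={a} ue=∅
  B2: def={s,u} ue=∅
  B3: def={s,u} ue={q}
  B4: def={u} ue={q,u}
  B5: def={a} ue=∅
  B6: def={q,u} ue=∅
  B7: def={q} ue=∅
  B8: def={a,u} ue=∅

Backward fixpoint:
  B0 li=∅ lo={q}
  B1 li={q} lo={q}
  B2 li={q} lo={q}
  B3 li={q} lo={q,u}
  B4 li={q,u} lo={q}
  B5 li=∅ lo=∅
  B6 li=∅ lo=∅
  B7 li=∅ lo=∅
  B8 li=∅ lo=∅

Conflict graph:
  a: {q,u}
  q: {a,s,u}
  s: {q,u}
  u: {a,q,s}

Chromatic number:
  clique {a,q,u} ⇒ need ≥ 3
  3-colouring: c0={q}  c1={u}  c2={a,s}
  χ = 3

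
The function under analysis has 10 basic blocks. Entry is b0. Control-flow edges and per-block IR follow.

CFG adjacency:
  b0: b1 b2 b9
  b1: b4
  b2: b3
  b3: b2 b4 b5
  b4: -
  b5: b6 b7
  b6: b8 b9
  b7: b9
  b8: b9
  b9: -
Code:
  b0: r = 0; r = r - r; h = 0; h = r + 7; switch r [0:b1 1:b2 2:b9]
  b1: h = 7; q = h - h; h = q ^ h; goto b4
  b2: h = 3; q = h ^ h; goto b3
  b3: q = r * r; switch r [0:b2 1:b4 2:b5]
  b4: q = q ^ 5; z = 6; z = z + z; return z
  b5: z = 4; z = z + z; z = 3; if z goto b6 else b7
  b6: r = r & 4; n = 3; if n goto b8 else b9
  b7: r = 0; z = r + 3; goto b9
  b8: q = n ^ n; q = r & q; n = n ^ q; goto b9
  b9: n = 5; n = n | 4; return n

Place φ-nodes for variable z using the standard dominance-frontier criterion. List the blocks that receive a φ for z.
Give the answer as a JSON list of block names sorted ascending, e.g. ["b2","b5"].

idom tree: b1←b0 b2←b0 b3←b2 b4←b0 b5←b3 b6←b5 b7←b5 b8←b6 b9←b0
Join-block Dom:
  b2: preds {b0,b3}: {b0} ∩ {b0,b2,b3} = {b0}; idom=b0
  b4: preds {b1,b3}: {b0,b1} ∩ {b0,b2,b3} = {b0}; idom=b0
  b9: preds {b0,b6,b7,b8}: {b0} ∩ {b0,b2,b3,b5,b6} ∩ {b0,b2,b3,b5,b7} ∩ {b0,b2,b3,b5,b6,b8} = {b0}; idom=b0

Frontier:
  b2←b0: walk · to b0
  b2←b3: walk b3→b2 to b0
  b4←b1: walk b1 to b0
  b4←b3: walk b3→b2 to b0
  b9←b0: walk · to b0
  b9←b6: walk b6→b5→b3→b2 to b0
  b9←b7: walk b7→b5→b3→b2 to b0
  b9←b8: walk b8→b6→b5→b3→b2 to b0
  DF(b0)=∅
  DF(b1)={b4}
  DF(b2)={b2,b4,b9}
  DF(b3)={b2,b4,b9}
  DF(b4)=∅
  DF(b5)={b9}
  DF(b6)={b9}
  DF(b7)={b9}
  DF(b8)={b9}
  DF(b9)=∅

φ for z: defs {b4,b5,b7}
  DF⁺ = {b9}

Answer: ["b9"]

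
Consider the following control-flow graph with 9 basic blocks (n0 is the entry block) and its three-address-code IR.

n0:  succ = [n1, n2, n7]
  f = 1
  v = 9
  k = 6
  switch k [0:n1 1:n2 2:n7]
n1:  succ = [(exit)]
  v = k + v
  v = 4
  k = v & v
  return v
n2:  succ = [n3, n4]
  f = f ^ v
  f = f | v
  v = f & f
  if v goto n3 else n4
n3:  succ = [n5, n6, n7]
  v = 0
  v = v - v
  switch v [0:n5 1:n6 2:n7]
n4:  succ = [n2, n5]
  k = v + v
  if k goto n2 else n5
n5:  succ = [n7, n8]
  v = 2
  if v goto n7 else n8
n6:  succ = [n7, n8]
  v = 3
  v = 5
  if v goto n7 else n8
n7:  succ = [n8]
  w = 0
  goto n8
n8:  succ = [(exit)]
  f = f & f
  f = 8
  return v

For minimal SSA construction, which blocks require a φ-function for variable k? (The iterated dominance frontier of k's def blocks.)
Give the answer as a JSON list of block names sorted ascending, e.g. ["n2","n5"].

Answer: ["n2", "n5", "n7", "n8"]

Working:
idom tree: n1←n0 n2←n0 n3←n2 n4←n2 n5←n2 n6←n3 n7←n0 n8←n0
Dom at joins:
  n2: preds {n0,n4}: {n0} ∩ {n0,n2,n4} = {n0}; idom=n0
  n5: preds {n3,n4}: {n0,n2,n3} ∩ {n0,n2,n4} = {n0,n2}; idom=n2
  n7: preds {n0,n3,n5,n6}: {n0} ∩ {n0,n2,n3} ∩ {n0,n2,n5} ∩ {n0,n2,n3,n6} = {n0}; idom=n0
  n8: preds {n5,n6,n7}: {n0,n2,n5} ∩ {n0,n2,n3,n6} ∩ {n0,n7} = {n0}; idom=n0

DF derivation:
  n2←n0: walk · to n0
  n2←n4: walk n4→n2 to n0
  n5←n3: walk n3 to n2
  n5←n4: walk n4 to n2
  n7←n0: walk · to n0
  n7←n3: walk n3→n2 to n0
  n7←n5: walk n5→n2 to n0
  n7←n6: walk n6→n3→n2 to n0
  n8←n5: walk n5→n2 to n0
  n8←n6: walk n6→n3→n2 to n0
  n8←n7: walk n7 to n0
  DF(n0)=∅
  DF(n1)=∅
  DF(n2)={n2,n7,n8}
  DF(n3)={n5,n7,n8}
  DF(n4)={n2,n5}
  DF(n5)={n7,n8}
  DF(n6)={n7,n8}
  DF(n7)={n8}
  DF(n8)=∅

φ for k: defs {n0,n1,n4}
  DF⁺ = {n2,n5,n7,n8}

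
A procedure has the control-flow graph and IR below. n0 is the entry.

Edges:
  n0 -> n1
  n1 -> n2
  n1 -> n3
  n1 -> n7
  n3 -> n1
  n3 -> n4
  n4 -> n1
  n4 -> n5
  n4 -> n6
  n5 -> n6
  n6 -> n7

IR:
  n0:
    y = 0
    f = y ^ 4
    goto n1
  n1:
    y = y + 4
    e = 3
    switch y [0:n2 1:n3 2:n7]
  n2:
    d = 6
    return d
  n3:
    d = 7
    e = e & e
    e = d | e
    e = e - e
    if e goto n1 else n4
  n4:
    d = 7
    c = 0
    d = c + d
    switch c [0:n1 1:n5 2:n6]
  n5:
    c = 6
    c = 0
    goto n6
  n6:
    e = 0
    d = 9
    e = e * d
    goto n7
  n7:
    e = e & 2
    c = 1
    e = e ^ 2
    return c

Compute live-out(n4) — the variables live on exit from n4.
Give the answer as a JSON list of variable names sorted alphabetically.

Answer: ["y"]

Derivation:
Per-block:
  n0: def={f,y} ue=∅
  n1: def={e,y} ue={y}
  n2: def={d} ue=∅
  n3: def={d,e} ue={e}
  n4: def={c,d} ue=∅
  n5: def={c} ue=∅
  n6: def={d,e} ue=∅
  n7: def={c,e} ue={e}

Live sets:
  n0 li=∅ lo={y}
  n1 li={y} lo={e,y}
  n2 li=∅ lo=∅
  n3 li={e,y} lo={y}
  n4 li={y} lo={y}
  n5 li=∅ lo=∅
  n6 li=∅ lo={e}
  n7 li={e} lo=∅

live-out(n4) = ["y"]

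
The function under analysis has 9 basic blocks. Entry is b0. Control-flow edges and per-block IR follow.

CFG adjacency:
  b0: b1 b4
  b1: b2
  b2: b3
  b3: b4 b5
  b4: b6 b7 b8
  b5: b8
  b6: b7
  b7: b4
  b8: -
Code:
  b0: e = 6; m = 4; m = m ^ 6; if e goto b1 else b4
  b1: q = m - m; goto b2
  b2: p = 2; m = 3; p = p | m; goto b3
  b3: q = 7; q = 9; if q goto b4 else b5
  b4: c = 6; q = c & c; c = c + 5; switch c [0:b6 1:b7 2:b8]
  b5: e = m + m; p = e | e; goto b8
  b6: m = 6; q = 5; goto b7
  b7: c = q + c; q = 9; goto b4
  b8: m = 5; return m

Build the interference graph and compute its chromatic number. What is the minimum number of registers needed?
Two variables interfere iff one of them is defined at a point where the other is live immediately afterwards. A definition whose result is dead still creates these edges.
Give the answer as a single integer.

Answer: 3

Derivation:
Per-block:
  b0: {e,m} / ∅
  b1: {q} / {m}
  b2: {m,p} / ∅
  b3: {q} / ∅
  b4: {c,q} / ∅
  b5: {e,p} / {m}
  b6: {m,q} / ∅
  b7: {c,q} / {c,q}
  b8: {m} / ∅

Live sets:
  b0 li=∅ lo={m}
  b1 li={m} lo=∅
  b2 li=∅ lo={m}
  b3 li={m} lo={m}
  b4 li=∅ lo={c,q}
  b5 li={m} lo=∅
  b6 li={c} lo={c,q}
  b7 li={c,q} lo=∅
  b8 li=∅ lo=∅

Interference:
  c↔{m,q}
  e↔{m}
  m↔{c,e,p,q}
  p↔{m}
  q↔{c,m}

Colouring:
  {c,m,q} pairwise interfere (3-clique) ⇒ χ ≥ 3
  3-colouring: R0={m}  R1={c,e,p}  R2={q}
  χ = 3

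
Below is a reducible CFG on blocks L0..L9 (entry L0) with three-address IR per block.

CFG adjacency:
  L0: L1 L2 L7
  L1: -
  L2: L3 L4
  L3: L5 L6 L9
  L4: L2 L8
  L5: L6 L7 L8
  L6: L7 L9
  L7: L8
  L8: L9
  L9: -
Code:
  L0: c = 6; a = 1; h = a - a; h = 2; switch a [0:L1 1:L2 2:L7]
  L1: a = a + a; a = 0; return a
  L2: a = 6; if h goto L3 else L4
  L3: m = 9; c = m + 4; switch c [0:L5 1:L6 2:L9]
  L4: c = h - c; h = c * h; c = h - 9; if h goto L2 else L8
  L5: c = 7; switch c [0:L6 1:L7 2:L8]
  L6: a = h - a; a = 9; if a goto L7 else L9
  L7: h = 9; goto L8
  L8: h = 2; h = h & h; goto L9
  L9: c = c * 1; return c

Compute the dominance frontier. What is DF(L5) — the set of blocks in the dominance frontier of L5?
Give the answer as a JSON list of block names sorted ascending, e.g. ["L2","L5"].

idom tree: L1←L0 L2←L0 L3←L2 L4←L2 L5←L3 L6←L3 L7←L0 L8←L0 L9←L0
Dom∩ at merges:
  L2: preds {L0,L4}: {L0} ∩ {L0,L2,L4} = {L0}; idom=L0
  L6: preds {L3,L5}: {L0,L2,L3} ∩ {L0,L2,L3,L5} = {L0,L2,L3}; idom=L3
  L7: preds {L0,L5,L6}: {L0} ∩ {L0,L2,L3,L5} ∩ {L0,L2,L3,L6} = {L0}; idom=L0
  L8: preds {L4,L5,L7}: {L0,L2,L4} ∩ {L0,L2,L3,L5} ∩ {L0,L7} = {L0}; idom=L0
  L9: preds {L3,L6,L8}: {L0,L2,L3} ∩ {L0,L2,L3,L6} ∩ {L0,L8} = {L0}; idom=L0

Frontier:
  L2←L0: walk · to L0
  L2←L4: walk L4→L2 to L0
  L6←L3: walk · to L3
  L6←L5: walk L5 to L3
  L7←L0: walk · to L0
  L7←L5: walk L5→L3→L2 to L0
  L7←L6: walk L6→L3→L2 to L0
  L8←L4: walk L4→L2 to L0
  L8←L5: walk L5→L3→L2 to L0
  L8←L7: walk L7 to L0
  L9←L3: walk L3→L2 to L0
  L9←L6: walk L6→L3→L2 to L0
  L9←L8: walk L8 to L0
  DF(L0)=∅
  DF(L1)=∅
  DF(L2)={L2,L7,L8,L9}
  DF(L3)={L7,L8,L9}
  DF(L4)={L2,L8}
  DF(L5)={L6,L7,L8}
  DF(L6)={L7,L9}
  DF(L7)={L8}
  DF(L8)={L9}
  DF(L9)=∅

DF(L5) = ["L6", "L7", "L8"]

Answer: ["L6", "L7", "L8"]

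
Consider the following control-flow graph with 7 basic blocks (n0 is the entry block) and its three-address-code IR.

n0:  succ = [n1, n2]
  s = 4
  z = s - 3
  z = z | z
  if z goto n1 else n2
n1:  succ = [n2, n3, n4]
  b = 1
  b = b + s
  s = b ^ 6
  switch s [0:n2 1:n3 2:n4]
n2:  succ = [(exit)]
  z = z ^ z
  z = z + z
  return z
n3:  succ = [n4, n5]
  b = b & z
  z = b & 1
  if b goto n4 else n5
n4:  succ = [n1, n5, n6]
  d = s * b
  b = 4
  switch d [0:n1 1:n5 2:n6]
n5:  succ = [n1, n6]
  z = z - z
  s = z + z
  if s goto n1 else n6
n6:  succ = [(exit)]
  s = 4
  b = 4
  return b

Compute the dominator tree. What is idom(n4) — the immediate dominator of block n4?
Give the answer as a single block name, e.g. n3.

Answer: n1

Working:
idom tree: n1←n0 n2←n0 n3←n1 n4←n1 n5←n1 n6←n1
Join-block Dom:
  n1: preds {n0,n4,n5}: {n0} ∩ {n0,n1,n4} ∩ {n0,n1,n5} = {n0}; idom=n0
  n2: preds {n0,n1}: {n0} ∩ {n0,n1} = {n0}; idom=n0
  n4: preds {n1,n3}: {n0,n1} ∩ {n0,n1,n3} = {n0,n1}; idom=n1
  n5: preds {n3,n4}: {n0,n1,n3} ∩ {n0,n1,n4} = {n0,n1}; idom=n1
  n6: preds {n4,n5}: {n0,n1,n4} ∩ {n0,n1,n5} = {n0,n1}; idom=n1

idom(n4) = n1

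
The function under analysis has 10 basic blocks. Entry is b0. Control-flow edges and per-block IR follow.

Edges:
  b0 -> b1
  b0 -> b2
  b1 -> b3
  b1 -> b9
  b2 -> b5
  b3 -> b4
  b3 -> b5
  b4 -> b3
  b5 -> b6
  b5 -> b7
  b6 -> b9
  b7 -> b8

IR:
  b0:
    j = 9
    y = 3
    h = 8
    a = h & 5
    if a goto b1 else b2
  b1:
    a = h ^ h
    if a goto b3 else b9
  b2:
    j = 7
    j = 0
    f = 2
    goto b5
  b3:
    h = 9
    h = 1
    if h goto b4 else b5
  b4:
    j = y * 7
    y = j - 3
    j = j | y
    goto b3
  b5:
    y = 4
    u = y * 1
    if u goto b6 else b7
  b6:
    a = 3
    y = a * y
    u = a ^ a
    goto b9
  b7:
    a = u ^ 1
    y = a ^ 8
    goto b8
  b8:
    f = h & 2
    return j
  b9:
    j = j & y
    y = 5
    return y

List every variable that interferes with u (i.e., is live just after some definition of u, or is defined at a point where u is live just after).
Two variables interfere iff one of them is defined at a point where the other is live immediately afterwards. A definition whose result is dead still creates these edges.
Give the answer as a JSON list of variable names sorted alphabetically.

Answer: ["h", "j", "y"]

Analysis:
def/use:
  b0 def {a,h,j,y} use ∅
  b1 def {a} use {h}
  b2 def {f,j} use ∅
  b3 def {h} use ∅
  b4 def {j,y} use {y}
  b5 def {u,y} use ∅
  b6 def {a,u,y} use {y}
  b7 def {a,y} use {u}
  b8 def {f} use {h,j}
  b9 def {j,y} use {j,y}

Backward fixpoint:
  live b0: ∅→{h,j,y}
  live b1: {h,j,y}→{j,y}
  live b2: {h}→{h,j}
  live b3: {j,y}→{h,j,y}
  live b4: {y}→{j,y}
  live b5: {h,j}→{h,j,u,y}
  live b6: {j,y}→{j,y}
  live b7: {h,j,u}→{h,j}
  live b8: {h,j}→∅
  live b9: {j,y}→∅

Interfere edges:
  a: {h,j,y}
  f: {h,j}
  h: {a,f,j,u,y}
  j: {a,f,h,u,y}
  u: {h,j,y}
  y: {a,h,j,u}

N(u) = ["h", "j", "y"]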